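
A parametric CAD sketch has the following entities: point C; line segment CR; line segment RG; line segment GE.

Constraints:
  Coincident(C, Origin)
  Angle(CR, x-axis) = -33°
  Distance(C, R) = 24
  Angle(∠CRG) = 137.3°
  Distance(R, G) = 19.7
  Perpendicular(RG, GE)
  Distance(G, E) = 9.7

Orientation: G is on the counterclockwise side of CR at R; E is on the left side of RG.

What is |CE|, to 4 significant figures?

37.91

C is at the origin; CR runs at -33.0° with length 24.0, so R = 24.0·(cos -33.0°, sin -33.0°) = (20.13, -13.07). ∠CRG = 137.3°, so RG runs at -33.0° + (180° − 137.3°) = 9.700° from the x-axis; with |RG| = 19.7, G = R + 19.7·(cos 9.700°, sin 9.700°) = (39.55, -9.752). The perpendicularity gives GE at right angles to RG; with |GE| = 9.7 on the left of RG, E = G + 9.7·(-0.1685, 0.9857) = (37.91, -0.1908). Then |CE| = |E − C| = 37.91.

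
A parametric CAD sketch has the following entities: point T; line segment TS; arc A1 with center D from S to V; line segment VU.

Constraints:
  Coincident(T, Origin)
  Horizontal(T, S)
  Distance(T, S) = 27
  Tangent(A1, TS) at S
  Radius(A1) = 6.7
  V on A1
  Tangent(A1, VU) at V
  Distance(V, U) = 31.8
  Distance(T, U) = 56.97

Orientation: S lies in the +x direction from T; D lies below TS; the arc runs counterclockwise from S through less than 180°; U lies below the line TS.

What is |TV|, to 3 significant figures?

25.5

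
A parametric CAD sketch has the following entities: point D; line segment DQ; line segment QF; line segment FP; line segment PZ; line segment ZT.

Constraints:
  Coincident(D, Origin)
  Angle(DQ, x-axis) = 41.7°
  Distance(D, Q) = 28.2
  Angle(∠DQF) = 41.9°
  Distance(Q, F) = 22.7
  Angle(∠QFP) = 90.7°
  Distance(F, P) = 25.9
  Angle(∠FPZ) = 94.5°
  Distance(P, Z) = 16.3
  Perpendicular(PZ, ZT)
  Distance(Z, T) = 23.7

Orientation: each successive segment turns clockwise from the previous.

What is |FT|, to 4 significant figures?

18.45

∠FPZ = 94.5° gives PZ at 88.80° from the x-axis; with |PZ| = 16.3, Z = (-6.906, 15.07). The perpendicularity gives ZT at right angles to PZ, so ZT runs at -1.200°; with |ZT| = 23.7, T = (16.79, 14.57). Then |FT| = |T − F| = 18.45.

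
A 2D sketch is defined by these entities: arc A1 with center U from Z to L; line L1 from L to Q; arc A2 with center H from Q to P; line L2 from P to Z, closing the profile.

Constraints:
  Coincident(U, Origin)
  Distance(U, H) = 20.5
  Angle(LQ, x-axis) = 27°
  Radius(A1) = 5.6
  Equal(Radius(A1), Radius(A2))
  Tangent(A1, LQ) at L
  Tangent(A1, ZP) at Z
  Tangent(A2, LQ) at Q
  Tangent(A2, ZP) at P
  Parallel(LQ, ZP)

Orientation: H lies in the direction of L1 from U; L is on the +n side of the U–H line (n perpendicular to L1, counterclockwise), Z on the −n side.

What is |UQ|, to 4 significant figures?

21.25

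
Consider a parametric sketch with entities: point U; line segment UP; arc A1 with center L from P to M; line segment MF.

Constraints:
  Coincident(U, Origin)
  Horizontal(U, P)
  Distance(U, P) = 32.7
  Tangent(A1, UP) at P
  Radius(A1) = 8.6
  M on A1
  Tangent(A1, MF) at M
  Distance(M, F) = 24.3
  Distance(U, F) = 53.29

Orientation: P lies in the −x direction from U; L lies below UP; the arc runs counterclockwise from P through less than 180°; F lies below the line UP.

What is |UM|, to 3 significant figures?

42.1

U is at the origin; U and P share the same y with |UP| = 32.7 and P on the −x side, so P = (-32.7, 0.00). A1 meets UP tangentially, so LP is at right angles to UP, so L = P + (0, -8.6) = (-32.7, -8.60). Since LM ⟂ MF (tangency), |LF| = √(8.6² + 24.3²) = 25.8 regardless of where M sits on A1. So F lies on both circle(U, 53.29) and circle(L, 25.8); the below-UP intersection is F = (-42.2, -32.6). M is the foot of the tangent from F: M = (-41.3, -8.29).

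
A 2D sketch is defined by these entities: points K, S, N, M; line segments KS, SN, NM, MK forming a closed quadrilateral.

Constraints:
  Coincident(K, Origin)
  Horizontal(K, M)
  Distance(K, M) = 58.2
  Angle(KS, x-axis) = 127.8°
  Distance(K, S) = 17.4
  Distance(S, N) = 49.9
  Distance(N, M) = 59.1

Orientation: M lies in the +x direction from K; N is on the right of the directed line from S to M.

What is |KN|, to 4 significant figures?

33.40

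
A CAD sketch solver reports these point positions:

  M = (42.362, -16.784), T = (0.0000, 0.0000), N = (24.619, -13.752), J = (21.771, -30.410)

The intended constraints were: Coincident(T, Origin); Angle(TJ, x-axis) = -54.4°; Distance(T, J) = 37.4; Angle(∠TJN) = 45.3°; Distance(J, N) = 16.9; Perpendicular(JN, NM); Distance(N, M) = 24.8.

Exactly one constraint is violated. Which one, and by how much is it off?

Distance(N, M) = 24.8 — off by 6.80.

T = (0.00, 0.00) ✓; TJ at -54.40° ✓; |TJ| = 37.40 ✓; ∠TJN = 45.30° ✓; |JN| = 16.90 ✓; ∠(JN, NM) = 90.00° ✓; |NM| = 18.00 ✗.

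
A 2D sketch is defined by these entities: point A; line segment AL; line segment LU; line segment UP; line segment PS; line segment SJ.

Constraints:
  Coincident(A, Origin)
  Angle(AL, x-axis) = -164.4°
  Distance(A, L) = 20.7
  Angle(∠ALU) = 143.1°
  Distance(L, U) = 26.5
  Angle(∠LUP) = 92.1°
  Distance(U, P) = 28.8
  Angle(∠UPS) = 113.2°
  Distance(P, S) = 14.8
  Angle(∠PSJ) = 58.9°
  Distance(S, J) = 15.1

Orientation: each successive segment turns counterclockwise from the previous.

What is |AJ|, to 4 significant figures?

33.15

A is at the origin; AL runs at -164.4° with length 20.7, so L = (-19.94, -5.567). ∠ALU = 143.1° gives LU at -127.5° from the x-axis; with |LU| = 26.5, U = (-36.07, -26.59). ∠LUP = 92.1° gives UP at -39.60° from the x-axis; with |UP| = 28.8, P = (-13.88, -44.95). ∠UPS = 113.2° gives PS at 27.20° from the x-axis; with |PS| = 14.8, S = (-0.7155, -38.18). ∠PSJ = 58.9° gives SJ at 148.3° from the x-axis; with |SJ| = 15.1, J = (-13.56, -30.25). Then |AJ| = |J − A| = 33.15.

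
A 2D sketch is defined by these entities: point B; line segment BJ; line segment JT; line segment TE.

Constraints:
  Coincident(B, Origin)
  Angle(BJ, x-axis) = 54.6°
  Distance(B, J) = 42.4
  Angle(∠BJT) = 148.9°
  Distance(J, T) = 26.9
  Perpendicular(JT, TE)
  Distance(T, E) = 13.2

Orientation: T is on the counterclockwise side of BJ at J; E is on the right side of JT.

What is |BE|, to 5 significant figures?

72.298

∠BJT = 148.9°, so JT runs at 54.6° + (180° − 148.9°) = 85.700° from the x-axis; with |JT| = 26.9, T = J + 26.9·(cos 85.700°, sin 85.700°) = (26.578, 61.386). The perpendicularity gives TE at right angles to JT; with |TE| = 13.2 on the right of JT, E = T + 13.2·(0.99719, -0.074979) = (39.741, 60.396). Then |BE| = |E − B| = 72.298.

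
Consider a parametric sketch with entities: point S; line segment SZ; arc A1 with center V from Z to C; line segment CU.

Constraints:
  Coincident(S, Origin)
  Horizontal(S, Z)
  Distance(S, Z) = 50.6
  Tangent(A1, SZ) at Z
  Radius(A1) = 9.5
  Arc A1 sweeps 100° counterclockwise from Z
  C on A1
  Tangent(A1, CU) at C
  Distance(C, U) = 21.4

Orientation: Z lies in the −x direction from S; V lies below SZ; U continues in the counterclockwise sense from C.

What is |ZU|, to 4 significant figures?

32.71

S is at the origin; S and Z share the same y with |SZ| = 50.6 and Z on the −x side, so Z = (-50.60, 0.000). The tangent condition forces VZ to be normal to SZ, so V = Z + (0, -9.5) = (-50.60, -9.500). On A1, Z sits at bearing 90° from V; a 100° counterclockwise sweep puts C at bearing 190°, so C = V + 9.5·(cos 190°, sin 190°) = (-59.96, -11.15). Tangency of A1 to CU means the radius VC is perpendicular to CU, so CU runs along (−sin 190°, cos 190°); with |CU| = 21.4, U = (-56.24, -32.22). Then |ZU| = |U − Z| = 32.71.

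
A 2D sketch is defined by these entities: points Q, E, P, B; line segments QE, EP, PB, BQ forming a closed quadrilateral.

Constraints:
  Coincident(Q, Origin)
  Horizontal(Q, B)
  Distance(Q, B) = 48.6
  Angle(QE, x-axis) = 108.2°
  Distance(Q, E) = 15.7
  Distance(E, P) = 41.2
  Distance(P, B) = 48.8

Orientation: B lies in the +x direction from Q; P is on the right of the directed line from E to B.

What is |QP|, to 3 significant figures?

25.5

Q is at the origin; QB is horizontal with |QB| = 48.6 and B in +x, so B = (48.6, 0). QE runs at 108.2° with |QE| = 15.7, so E = (-4.90, 14.9). P is determined by |EP| = 41.2 and |PB| = 48.8 together: it lies at the intersection of circle(E, 41.2) and circle(B, 48.8). With |EB| = 55.5, the foot of the radical line on EB is 21.6 from E and the perpendicular offset is √(41.2² − 21.6²) = 35.1. Taking the right-of-EB solution: P = (6.50, -24.7).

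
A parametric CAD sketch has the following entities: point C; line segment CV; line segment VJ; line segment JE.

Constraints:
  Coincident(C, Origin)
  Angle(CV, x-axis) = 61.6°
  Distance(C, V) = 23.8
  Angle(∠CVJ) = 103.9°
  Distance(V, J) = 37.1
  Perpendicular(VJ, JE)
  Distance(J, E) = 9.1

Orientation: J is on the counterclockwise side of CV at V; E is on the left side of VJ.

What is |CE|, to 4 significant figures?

45.05

C is at the origin; CV runs at 61.6° with length 23.8, so V = 23.8·(cos 61.6°, sin 61.6°) = (11.32, 20.94). ∠CVJ = 103.9°, so VJ runs at 61.6° + (180° − 103.9°) = 137.7° from the x-axis; with |VJ| = 37.1, J = V + 37.1·(cos 137.7°, sin 137.7°) = (-16.12, 45.90). VJ ⟂ JE; with |JE| = 9.1 on the left of VJ, E = J + 9.1·(-0.6730, -0.7396) = (-22.24, 39.17). Then |CE| = |E − C| = 45.05.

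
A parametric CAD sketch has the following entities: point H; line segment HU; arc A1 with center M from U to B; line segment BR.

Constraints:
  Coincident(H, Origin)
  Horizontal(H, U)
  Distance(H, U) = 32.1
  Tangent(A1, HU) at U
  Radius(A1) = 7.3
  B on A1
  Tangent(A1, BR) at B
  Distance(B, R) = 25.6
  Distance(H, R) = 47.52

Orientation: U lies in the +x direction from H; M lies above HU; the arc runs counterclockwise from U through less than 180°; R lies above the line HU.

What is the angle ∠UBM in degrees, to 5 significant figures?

38.342°

H is at the origin; H and U share the same y with |HU| = 32.1 and U on the +x side, so U = (32.100, 0.0000). A1 meets HU tangentially, so MU is at right angles to HU, so M = U + (0, 7.3) = (32.100, 7.3000). Since MB ⟂ BR (tangency), |MR| = √(7.3² + 25.6²) = 26.620 regardless of where B sits on A1. So R lies on both circle(H, 47.52) and circle(M, 26.620); the above-HU intersection is R = (33.308, 33.893). B is the foot of the tangent from R: B = (39.204, 8.9813).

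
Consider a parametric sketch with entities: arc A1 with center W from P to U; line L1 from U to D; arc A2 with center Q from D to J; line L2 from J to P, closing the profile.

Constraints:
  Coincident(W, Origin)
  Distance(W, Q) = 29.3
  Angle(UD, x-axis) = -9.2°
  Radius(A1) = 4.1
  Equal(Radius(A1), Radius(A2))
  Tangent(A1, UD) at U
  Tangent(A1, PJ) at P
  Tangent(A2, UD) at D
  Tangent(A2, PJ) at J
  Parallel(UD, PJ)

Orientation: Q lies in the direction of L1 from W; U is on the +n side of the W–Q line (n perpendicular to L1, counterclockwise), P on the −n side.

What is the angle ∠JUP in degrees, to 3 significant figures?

74.4°

The slot axis is L1's direction at -9.2°, so u = (cos -9.2°, sin -9.2°) = (0.987, -0.160) and n = (−sin -9.2°, cos -9.2°) = (0.160, 0.987). W is at the origin and Q lies 29.3 along u from W, so Q = 29.3·u = (28.9, -4.68). Tangency of A1 to both parallel lines with radius 4.1 puts U and P at W ± 4.1·n: U = (0.656, 4.05), P = (-0.656, -4.05). Equal radii place D and J the same way about Q: D = Q + 4.1·n = (29.6, -0.637), J = Q − 4.1·n = (28.3, -8.73). Then cos ∠JUP = UJ·UP / (|UJ||UP|), giving 74.4°.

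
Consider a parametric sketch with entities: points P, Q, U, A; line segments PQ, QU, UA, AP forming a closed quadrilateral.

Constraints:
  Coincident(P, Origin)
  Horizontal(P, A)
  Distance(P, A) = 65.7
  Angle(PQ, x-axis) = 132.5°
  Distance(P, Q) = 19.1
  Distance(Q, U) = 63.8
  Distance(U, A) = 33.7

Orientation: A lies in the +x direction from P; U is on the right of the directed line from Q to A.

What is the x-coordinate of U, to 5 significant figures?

39.917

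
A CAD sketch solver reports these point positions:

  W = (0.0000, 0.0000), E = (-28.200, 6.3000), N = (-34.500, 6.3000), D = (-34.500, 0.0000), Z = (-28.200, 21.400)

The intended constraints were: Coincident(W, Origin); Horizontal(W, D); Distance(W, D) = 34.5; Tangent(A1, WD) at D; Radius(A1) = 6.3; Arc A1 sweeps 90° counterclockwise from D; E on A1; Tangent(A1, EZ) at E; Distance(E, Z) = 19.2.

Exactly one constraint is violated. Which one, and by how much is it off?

Distance(E, Z) = 19.2 — off by 4.10.

W = (0.00, 0.00) ✓; W.y = 0.00, D.y = 0.00 ✓; |WD| = 34.50 ✓; ∠(ND, DW) = 90.00° ✓; |ND| = 6.300 ✓; bearing(N→E) − bearing(N→D) = 90.00° ✓; |NE| = 6.300 ✓; ∠(NE, EZ) = 90.00° ✓; |EZ| = 15.10 ✗.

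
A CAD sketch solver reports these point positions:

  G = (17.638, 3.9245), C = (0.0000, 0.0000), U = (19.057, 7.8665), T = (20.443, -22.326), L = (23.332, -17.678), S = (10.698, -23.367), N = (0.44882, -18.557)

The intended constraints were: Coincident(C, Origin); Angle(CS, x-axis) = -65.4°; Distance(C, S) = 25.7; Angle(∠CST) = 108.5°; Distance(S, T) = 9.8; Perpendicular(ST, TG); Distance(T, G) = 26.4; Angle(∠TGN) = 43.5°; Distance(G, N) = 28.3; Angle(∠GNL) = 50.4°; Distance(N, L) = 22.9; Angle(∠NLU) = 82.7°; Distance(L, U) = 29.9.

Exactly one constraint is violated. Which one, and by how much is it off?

Distance(L, U) = 29.9 — off by 4.00.

C = (0.00, 0.00) ✓; CS at -65.40° ✓; |CS| = 25.70 ✓; ∠CST = 108.5° ✓; |ST| = 9.800 ✓; ∠(ST, TG) = 90.00° ✓; |TG| = 26.40 ✓; ∠TGN = 43.50° ✓; |GN| = 28.30 ✓; ∠GNL = 50.40° ✓; |NL| = 22.90 ✓; ∠NLU = 82.70° ✓; |LU| = 25.90 ✗.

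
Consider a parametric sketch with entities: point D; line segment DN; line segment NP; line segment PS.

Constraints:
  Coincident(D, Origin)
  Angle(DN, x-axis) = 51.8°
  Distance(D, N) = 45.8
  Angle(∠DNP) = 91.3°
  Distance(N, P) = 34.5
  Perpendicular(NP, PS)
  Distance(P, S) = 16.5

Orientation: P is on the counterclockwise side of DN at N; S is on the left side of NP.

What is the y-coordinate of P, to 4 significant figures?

57.94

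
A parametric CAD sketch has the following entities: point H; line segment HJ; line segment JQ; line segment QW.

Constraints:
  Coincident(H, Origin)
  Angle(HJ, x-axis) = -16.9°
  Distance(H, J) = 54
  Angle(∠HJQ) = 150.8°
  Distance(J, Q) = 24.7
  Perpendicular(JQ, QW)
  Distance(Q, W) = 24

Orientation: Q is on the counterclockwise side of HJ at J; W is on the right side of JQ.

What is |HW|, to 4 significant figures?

87.72

H is at the origin; HJ runs at -16.9° with length 54.0, so J = 54.0·(cos -16.9°, sin -16.9°) = (51.67, -15.70). ∠HJQ = 150.8°, so JQ runs at -16.9° + (180° − 150.8°) = 12.30° from the x-axis; with |JQ| = 24.7, Q = J + 24.7·(cos 12.30°, sin 12.30°) = (75.80, -10.44). The perpendicularity gives QW at right angles to JQ; with |QW| = 24.0 on the right of JQ, W = Q + 24.0·(0.2130, -0.9770) = (80.91, -33.89). Then |HW| = |W − H| = 87.72.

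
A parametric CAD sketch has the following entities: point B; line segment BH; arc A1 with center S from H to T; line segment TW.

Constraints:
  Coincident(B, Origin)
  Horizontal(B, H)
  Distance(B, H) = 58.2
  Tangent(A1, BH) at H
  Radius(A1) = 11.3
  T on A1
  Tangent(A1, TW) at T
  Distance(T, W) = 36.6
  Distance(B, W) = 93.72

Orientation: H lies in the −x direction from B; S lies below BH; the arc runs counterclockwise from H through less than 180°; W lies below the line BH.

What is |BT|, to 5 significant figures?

68.368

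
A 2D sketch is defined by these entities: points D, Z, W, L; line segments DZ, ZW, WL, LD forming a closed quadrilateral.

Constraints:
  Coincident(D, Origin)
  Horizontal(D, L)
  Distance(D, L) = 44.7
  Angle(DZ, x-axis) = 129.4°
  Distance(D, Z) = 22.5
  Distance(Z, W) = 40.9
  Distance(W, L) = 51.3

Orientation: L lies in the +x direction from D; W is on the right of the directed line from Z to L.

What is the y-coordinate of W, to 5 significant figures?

-21.576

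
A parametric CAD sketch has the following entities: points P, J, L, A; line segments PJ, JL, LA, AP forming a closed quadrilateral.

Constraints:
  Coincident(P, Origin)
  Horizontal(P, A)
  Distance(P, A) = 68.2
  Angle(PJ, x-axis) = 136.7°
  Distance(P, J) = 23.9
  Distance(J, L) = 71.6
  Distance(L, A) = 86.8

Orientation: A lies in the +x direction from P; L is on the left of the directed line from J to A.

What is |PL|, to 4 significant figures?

78.54

Checks: |JL| = 71.60 ✓; |LA| = 86.80 ✓.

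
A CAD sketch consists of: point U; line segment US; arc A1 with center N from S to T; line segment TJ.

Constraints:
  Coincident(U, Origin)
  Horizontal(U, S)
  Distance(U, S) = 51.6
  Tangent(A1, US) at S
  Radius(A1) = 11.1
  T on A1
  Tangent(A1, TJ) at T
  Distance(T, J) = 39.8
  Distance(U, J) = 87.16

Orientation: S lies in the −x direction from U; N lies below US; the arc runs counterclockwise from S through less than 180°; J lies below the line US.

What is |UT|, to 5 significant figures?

62.657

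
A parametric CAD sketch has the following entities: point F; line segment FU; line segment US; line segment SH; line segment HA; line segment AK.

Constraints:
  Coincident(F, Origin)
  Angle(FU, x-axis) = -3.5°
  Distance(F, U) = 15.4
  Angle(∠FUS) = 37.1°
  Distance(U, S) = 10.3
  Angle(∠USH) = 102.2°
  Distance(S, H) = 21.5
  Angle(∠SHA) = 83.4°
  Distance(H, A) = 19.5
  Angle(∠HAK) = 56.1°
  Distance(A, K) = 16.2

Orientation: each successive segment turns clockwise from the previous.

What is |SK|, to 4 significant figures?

11.25

F is at the origin; FU runs at -3.5° with length 15.4, so U = (15.37, -0.9401). ∠FUS = 37.1° gives US at -146.4° from the x-axis; with |US| = 10.3, S = (6.792, -6.640). ∠USH = 102.2° gives SH at 135.8° from the x-axis; with |SH| = 21.5, H = (-8.621, 8.349). ∠SHA = 83.4° gives HA at 39.20° from the x-axis; with |HA| = 19.5, A = (6.490, 20.67). ∠HAK = 56.1° gives AK at -84.70° from the x-axis; with |AK| = 16.2, K = (7.986, 4.543). Then |SK| = |K − S| = 11.25.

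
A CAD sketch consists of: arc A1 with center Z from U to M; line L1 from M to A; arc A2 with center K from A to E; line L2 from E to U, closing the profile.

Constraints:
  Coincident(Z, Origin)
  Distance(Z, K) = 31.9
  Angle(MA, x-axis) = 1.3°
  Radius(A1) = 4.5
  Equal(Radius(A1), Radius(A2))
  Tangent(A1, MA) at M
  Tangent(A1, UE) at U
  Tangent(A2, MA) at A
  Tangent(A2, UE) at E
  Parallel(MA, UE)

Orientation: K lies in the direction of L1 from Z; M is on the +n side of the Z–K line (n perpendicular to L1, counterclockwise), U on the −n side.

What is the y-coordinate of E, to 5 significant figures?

-3.7751

Tangency of A1 to both parallel lines with radius 4.5 puts M and U at Z ± 4.5·n: M = (-0.10209, 4.4988), U = (0.10209, -4.4988). Equal radii place A and E the same way about K: A = K + 4.5·n = (31.790, 5.2226), E = K − 4.5·n = (31.994, -3.7751). So E.y = -3.7751.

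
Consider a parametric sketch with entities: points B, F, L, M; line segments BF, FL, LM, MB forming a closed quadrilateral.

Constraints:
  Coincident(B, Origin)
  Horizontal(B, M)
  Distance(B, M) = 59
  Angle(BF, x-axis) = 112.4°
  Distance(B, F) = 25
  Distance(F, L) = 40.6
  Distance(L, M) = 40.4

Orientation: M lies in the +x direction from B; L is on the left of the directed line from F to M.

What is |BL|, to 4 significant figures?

42.08

B is at the origin; B and M share the same y with |BM| = 59.0 and M in +x, so M = (59.0, 0). BF runs at 112.4° with |BF| = 25.0, so F = (-9.527, 23.11). L is determined by |FL| = 40.6 and |LM| = 40.4 together: it lies at the intersection of circle(F, 40.6) and circle(M, 40.4). With |FM| = 72.32, the foot of the radical line on FM is 36.27 from F and the perpendicular offset is √(40.6² − 36.27²) = 18.24. Taking the left-of-FM solution: L = (30.67, 28.80).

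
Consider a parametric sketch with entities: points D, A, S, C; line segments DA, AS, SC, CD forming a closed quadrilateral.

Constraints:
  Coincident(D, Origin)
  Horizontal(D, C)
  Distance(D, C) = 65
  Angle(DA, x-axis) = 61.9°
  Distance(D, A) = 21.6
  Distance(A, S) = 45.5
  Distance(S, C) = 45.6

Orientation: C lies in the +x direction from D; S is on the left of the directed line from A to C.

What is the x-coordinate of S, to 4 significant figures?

49.04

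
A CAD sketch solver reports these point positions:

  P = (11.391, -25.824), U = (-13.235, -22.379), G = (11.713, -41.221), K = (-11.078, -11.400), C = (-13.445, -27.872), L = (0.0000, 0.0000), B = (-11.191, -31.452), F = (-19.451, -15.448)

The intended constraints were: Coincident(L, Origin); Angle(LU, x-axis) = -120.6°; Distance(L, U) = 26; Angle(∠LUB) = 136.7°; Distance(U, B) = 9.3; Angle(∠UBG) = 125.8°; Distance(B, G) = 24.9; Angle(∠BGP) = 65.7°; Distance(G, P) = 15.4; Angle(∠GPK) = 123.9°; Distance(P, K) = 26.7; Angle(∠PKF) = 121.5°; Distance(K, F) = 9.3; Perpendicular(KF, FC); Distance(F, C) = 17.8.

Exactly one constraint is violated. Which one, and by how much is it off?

Distance(F, C) = 17.8 — off by 4.00.

L = (0.00, 0.00) ✓; LU at -120.6° ✓; |LU| = 26.00 ✓; ∠LUB = 136.7° ✓; |UB| = 9.300 ✓; ∠UBG = 125.8° ✓; |BG| = 24.90 ✓; ∠BGP = 65.70° ✓; |GP| = 15.40 ✓; ∠GPK = 123.9° ✓; |PK| = 26.70 ✓; ∠PKF = 121.5° ✓; |KF| = 9.300 ✓; ∠(KF, FC) = 90.00° ✓; |FC| = 13.80 ✗.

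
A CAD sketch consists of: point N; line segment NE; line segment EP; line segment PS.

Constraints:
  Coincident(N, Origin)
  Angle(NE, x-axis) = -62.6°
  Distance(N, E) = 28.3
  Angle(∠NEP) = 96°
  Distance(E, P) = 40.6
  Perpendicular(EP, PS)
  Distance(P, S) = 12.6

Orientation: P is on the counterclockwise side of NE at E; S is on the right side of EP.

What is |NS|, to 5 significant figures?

59.644

∠NEP = 96.0°, so EP runs at -62.6° + (180° − 96.0°) = 21.400° from the x-axis; with |EP| = 40.6, P = E + 40.6·(cos 21.400°, sin 21.400°) = (50.825, -10.311). EP is perpendicular to PS; with |PS| = 12.6 on the right of EP, S = P + 12.6·(0.36488, -0.93106) = (55.422, -22.042). Then |NS| = |S − N| = 59.644.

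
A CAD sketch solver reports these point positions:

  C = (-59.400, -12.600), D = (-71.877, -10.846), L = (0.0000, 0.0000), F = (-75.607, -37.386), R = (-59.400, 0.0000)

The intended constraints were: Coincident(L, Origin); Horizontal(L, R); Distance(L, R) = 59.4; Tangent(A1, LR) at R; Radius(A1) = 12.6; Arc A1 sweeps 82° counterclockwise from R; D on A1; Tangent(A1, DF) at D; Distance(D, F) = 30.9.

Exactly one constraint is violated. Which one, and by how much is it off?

Distance(D, F) = 30.9 — off by 4.10.

L = (0.00, 0.00) ✓; L.y = 0.00, R.y = 0.00 ✓; |LR| = 59.40 ✓; ∠(CR, RL) = 90.00° ✓; |CR| = 12.60 ✓; bearing(C→D) − bearing(C→R) = 82.00° ✓; |CD| = 12.60 ✓; ∠(CD, DF) = 90.00° ✓; |DF| = 26.80 ✗.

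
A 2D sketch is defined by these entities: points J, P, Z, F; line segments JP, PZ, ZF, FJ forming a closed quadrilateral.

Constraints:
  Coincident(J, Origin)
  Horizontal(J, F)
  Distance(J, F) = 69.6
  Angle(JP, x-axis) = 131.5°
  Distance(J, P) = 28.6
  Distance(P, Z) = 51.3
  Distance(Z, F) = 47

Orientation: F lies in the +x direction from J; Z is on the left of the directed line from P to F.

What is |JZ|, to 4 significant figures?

42.51

Checks: |PZ| = 51.30 ✓; |ZF| = 47.00 ✓.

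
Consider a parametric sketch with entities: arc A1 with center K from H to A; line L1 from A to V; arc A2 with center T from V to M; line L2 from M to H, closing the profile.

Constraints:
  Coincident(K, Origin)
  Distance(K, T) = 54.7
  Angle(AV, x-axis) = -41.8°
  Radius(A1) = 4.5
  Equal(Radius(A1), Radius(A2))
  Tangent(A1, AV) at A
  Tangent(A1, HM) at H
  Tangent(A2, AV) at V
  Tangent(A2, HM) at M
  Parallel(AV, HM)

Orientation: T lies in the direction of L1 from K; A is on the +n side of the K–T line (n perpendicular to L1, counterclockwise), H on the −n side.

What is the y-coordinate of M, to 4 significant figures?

-39.81

The slot axis is L1's direction at -41.8°, so u = (cos -41.8°, sin -41.8°) = (0.7455, -0.6665) and n = (−sin -41.8°, cos -41.8°) = (0.6665, 0.7455). K is at the origin and T lies 54.7 along u from K, so T = 54.7·u = (40.78, -36.46). Tangency of A1 to both parallel lines with radius 4.5 puts A and H at K ± 4.5·n: A = (2.999, 3.355), H = (-2.999, -3.355). Equal radii place V and M the same way about T: V = T + 4.5·n = (43.78, -33.10), M = T − 4.5·n = (37.78, -39.81). So M.y = -39.81.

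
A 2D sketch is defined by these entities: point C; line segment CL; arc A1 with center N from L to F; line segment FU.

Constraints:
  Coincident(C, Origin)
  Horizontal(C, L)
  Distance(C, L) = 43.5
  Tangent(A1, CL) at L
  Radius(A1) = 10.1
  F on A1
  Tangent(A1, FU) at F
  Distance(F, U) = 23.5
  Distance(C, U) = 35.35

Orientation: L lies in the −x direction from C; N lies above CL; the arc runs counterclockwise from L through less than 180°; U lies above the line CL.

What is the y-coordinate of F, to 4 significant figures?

5.425

C is at the origin; C and L share the same y with |CL| = 43.5 and L on the −x side, so L = (-43.50, 0.000). Since A1 is tangent to CL there, NL ⟂ CL, so N = L + (0, 10.1) = (-43.50, 10.10). Since NF ⟂ FU (tangency), |NU| = √(10.1² + 23.5²) = 25.58 regardless of where F sits on A1. So U lies on both circle(C, 35.35) and circle(N, 25.58); the above-CL intersection is U = (-23.67, 26.26). F is the foot of the tangent from U: F = (-34.55, 5.425).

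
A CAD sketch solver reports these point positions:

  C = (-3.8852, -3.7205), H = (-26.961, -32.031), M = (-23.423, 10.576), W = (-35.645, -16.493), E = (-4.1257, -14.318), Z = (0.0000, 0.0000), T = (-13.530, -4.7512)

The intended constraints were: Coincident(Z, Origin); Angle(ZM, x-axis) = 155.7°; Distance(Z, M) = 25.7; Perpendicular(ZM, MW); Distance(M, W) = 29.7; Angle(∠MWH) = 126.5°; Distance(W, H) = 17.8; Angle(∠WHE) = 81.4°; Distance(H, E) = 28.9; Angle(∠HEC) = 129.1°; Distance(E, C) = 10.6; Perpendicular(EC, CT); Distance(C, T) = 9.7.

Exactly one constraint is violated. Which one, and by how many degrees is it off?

Perpendicular(EC, CT) — off by 7.40°.

Z = (0.00, 0.00) ✓; ZM at 155.7° ✓; |ZM| = 25.70 ✓; ∠(ZM, MW) = 90.00° ✓; |MW| = 29.70 ✓; ∠MWH = 126.5° ✓; |WH| = 17.80 ✓; ∠WHE = 81.40° ✓; |HE| = 28.90 ✓; ∠HEC = 129.1° ✓; |EC| = 10.60 ✓; ∠(EC, CT) = 97.40° ✗; |CT| = 9.700 ✓.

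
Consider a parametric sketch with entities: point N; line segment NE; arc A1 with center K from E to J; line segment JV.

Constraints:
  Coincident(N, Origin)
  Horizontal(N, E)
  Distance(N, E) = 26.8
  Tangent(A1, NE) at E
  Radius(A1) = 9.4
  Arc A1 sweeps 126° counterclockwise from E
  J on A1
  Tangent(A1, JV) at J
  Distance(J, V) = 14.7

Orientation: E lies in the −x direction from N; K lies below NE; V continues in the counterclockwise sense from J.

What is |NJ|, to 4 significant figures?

37.50

A1 meets NE tangentially, so KE is at right angles to NE, so K = E + (0, -9.4) = (-26.80, -9.400). On A1, E sits at bearing 90° from K; a 126° counterclockwise sweep puts J at bearing 216°, so J = K + 9.4·(cos 216°, sin 216°) = (-34.40, -14.93). Then |NJ| = |J − N| = 37.50.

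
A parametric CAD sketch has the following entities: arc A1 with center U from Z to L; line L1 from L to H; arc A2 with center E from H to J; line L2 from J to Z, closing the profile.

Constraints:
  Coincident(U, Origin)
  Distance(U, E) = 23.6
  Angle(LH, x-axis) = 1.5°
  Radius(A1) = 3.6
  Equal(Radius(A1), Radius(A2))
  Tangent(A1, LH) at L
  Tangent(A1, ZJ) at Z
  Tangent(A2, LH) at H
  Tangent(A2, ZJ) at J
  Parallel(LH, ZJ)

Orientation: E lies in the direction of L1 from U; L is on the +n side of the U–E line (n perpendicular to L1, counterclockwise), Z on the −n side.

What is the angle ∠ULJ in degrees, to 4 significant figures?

73.03°

Tangency of A1 to both parallel lines with radius 3.6 puts L and Z at U ± 3.6·n: L = (-0.09424, 3.599), Z = (0.09424, -3.599). Equal radii place H and J the same way about E: H = E + 3.6·n = (23.50, 4.217), J = E − 3.6·n = (23.69, -2.981). Then cos ∠ULJ = LU·LJ / (|LU||LJ|), giving 73.03°.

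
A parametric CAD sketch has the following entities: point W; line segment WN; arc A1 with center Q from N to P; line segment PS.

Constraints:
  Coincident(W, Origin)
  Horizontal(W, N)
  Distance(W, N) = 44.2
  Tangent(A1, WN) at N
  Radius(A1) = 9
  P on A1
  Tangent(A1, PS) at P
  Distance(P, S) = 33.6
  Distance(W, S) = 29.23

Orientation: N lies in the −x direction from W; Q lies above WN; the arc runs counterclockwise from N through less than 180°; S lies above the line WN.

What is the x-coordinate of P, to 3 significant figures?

-38.0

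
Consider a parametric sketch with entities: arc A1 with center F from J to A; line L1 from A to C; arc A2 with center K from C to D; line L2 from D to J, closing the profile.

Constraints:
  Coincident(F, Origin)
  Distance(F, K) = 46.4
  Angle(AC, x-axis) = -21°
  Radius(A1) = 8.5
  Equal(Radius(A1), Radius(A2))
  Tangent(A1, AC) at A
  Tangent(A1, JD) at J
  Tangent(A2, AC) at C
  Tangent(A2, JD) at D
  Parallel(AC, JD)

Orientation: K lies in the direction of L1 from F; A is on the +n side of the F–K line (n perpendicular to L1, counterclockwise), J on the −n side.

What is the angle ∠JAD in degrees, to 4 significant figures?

69.88°

The slot axis is L1's direction at -21.0°, so u = (cos -21.0°, sin -21.0°) = (0.9336, -0.3584) and n = (−sin -21.0°, cos -21.0°) = (0.3584, 0.9336). F is at the origin and K lies 46.4 along u from F, so K = 46.4·u = (43.32, -16.63). Tangency of A1 to both parallel lines with radius 8.5 puts A and J at F ± 8.5·n: A = (3.046, 7.935), J = (-3.046, -7.935). Equal radii place C and D the same way about K: C = K + 8.5·n = (46.36, -8.693), D = K − 8.5·n = (40.27, -24.56). Then cos ∠JAD = AJ·AD / (|AJ||AD|), giving 69.88°.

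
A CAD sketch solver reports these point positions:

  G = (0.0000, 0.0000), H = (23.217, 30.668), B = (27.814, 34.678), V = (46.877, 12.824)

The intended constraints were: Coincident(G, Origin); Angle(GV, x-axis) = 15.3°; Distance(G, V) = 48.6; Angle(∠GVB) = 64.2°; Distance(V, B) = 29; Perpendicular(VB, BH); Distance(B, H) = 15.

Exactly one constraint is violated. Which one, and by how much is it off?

Distance(B, H) = 15 — off by 8.90.

G = (0.00, 0.00) ✓; GV at 15.30° ✓; |GV| = 48.60 ✓; ∠GVB = 64.20° ✓; |VB| = 29.00 ✓; ∠(VB, BH) = 90.00° ✓; |BH| = 6.100 ✗.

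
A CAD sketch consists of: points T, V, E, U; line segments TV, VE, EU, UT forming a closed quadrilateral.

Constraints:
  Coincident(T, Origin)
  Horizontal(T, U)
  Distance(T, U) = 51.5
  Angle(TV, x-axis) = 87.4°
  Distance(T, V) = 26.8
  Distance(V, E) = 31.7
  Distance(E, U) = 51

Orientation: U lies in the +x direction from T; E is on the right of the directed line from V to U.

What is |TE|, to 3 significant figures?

4.98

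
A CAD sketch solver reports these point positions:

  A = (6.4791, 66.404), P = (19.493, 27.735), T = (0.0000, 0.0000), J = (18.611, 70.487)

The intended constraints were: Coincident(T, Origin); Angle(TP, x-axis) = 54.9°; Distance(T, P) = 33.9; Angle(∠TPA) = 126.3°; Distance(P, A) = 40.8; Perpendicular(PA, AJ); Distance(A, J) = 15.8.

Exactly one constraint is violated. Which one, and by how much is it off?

Distance(A, J) = 15.8 — off by 3.00.

T = (0.00, 0.00) ✓; TP at 54.90° ✓; |TP| = 33.90 ✓; ∠TPA = 126.3° ✓; |PA| = 40.80 ✓; ∠(PA, AJ) = 90.00° ✓; |AJ| = 12.80 ✗.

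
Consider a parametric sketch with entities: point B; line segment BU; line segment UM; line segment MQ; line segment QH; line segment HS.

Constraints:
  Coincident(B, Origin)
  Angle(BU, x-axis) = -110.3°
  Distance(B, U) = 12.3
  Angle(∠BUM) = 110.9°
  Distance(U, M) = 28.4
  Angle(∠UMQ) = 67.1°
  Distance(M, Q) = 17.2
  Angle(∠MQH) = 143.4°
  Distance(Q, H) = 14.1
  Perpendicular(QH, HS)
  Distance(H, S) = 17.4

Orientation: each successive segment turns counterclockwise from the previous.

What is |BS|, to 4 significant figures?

6.188

∠MQH = 143.4° gives QH at 108.3° from the x-axis; with |QH| = 14.1, H = (18.07, -0.5258). The perpendicularity gives HS at right angles to QH, so HS runs at -161.7°; with |HS| = 17.4, S = (1.555, -5.989). Then |BS| = |S − B| = 6.188.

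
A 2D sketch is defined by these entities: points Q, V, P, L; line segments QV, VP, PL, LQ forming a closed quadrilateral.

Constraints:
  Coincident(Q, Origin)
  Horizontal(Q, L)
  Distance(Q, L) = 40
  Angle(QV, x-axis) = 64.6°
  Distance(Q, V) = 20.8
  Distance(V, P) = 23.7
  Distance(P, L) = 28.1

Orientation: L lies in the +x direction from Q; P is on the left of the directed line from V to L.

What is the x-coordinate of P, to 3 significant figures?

31.3

Checks: |VP| = 23.70 ✓; |PL| = 28.10 ✓.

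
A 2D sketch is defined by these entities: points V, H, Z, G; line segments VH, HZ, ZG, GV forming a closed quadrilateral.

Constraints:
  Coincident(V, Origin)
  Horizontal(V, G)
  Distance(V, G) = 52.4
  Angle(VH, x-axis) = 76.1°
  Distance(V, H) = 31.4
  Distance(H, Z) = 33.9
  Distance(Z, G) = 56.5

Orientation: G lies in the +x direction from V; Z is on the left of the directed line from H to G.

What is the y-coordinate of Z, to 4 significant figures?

53.02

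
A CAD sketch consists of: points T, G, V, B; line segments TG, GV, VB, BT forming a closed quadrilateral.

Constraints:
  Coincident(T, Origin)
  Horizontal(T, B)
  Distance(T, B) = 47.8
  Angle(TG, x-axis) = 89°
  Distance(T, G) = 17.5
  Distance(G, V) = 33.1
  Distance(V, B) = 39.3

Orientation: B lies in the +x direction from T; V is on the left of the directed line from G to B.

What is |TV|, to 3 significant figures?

44.8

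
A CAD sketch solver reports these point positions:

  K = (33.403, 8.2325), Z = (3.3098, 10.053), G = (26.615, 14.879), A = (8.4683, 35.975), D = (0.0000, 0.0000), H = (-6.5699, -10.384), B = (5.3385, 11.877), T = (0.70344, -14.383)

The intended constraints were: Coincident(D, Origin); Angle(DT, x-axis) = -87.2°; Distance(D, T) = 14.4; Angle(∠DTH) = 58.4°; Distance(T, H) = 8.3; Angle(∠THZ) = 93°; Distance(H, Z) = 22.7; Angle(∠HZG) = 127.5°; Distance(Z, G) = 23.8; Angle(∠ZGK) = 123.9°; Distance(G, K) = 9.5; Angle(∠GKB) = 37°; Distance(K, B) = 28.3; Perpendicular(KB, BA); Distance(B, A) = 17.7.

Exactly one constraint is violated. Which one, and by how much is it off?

Distance(B, A) = 17.7 — off by 6.60.

D = (0.00, 0.00) ✓; DT at -87.20° ✓; |DT| = 14.40 ✓; ∠DTH = 58.40° ✓; |TH| = 8.300 ✓; ∠THZ = 93.00° ✓; |HZ| = 22.70 ✓; ∠HZG = 127.5° ✓; |ZG| = 23.80 ✓; ∠ZGK = 123.9° ✓; |GK| = 9.500 ✓; ∠GKB = 37.00° ✓; |KB| = 28.30 ✓; ∠(KB, BA) = 90.00° ✓; |BA| = 24.30 ✗.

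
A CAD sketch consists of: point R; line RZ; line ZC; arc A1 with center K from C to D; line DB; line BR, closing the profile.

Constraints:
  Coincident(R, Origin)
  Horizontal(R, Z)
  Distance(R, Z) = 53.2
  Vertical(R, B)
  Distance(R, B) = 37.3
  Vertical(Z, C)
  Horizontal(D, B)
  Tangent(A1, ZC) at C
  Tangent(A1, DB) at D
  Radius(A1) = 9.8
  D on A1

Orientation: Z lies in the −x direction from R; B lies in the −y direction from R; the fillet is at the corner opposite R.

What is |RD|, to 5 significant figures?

57.226

R is at the origin; RZ is horizontal with |RZ| = 53.2 and Z on the −x side, so Z = (-53.200, 0.0000). R and B share the same x with |RB| = 37.3 and B on the −y side, so B = (0.0000, -37.300). The virtual corner opposite R is at (-53.200, -37.300). A1 meets ZC tangentially, so KC is at right angles to ZC and since A1 is tangent to DB there, KD ⟂ DB, with radius 9.8, so the center K sits 9.8 in from both sides at K = (-43.400, -27.500). That places the tangent points at C = (-53.200, -27.500) on ZC and D = (-43.400, -37.300) on DB. Then |RD| = |D − R| = 57.226.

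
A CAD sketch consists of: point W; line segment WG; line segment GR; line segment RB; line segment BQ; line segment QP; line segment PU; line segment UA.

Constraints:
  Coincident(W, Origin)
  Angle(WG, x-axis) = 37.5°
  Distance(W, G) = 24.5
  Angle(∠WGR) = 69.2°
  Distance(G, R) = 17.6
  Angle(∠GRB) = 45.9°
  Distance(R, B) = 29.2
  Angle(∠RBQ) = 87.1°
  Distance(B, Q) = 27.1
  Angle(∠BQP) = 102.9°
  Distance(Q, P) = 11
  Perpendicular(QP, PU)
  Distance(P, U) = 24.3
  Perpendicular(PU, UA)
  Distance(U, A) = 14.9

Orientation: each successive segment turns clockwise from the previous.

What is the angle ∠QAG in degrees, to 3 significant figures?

57.1°

W is at the origin; WG runs at 37.5° with length 24.5, so G = (19.4, 14.9). ∠WGR = 69.2° gives GR at -73.3° from the x-axis; with |GR| = 17.6, R = (24.5, -1.94). ∠GRB = 45.9° gives RB at 153° from the x-axis; with |RB| = 29.2, B = (-1.43, 11.5). ∠RBQ = 87.1° gives BQ at 59.7° from the x-axis; with |BQ| = 27.1, Q = (12.2, 34.9). ∠BQP = 102.9° gives QP at -17.4° from the x-axis; with |QP| = 11.0, P = (22.7, 31.6). QP ⟂ PU, so PU runs at -107°; with |PU| = 24.3, U = (15.5, 8.42). PU ⟂ UA, so UA runs at 163°; with |UA| = 14.9, A = (1.25, 12.9). Then cos ∠QAG = AQ·AG / (|AQ||AG|), giving 57.1°.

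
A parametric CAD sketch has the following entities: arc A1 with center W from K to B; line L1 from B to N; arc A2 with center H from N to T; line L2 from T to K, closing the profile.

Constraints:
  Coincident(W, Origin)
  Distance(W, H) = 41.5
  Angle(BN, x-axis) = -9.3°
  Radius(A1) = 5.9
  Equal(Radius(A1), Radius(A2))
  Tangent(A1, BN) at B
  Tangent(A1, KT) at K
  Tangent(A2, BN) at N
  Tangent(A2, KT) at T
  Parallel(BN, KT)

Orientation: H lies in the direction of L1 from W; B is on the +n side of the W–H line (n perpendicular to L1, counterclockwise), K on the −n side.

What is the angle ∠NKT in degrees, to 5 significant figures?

15.872°

The slot axis is L1's direction at -9.3°, so u = (cos -9.3°, sin -9.3°) = (0.98686, -0.16160) and n = (−sin -9.3°, cos -9.3°) = (0.16160, 0.98686). W is at the origin and H lies 41.5 along u from W, so H = 41.5·u = (40.955, -6.7066). Tangency of A1 to both parallel lines with radius 5.9 puts B and K at W ± 5.9·n: B = (0.95346, 5.8224), K = (-0.95346, -5.8224). Equal radii place N and T the same way about H: N = H + 5.9·n = (41.908, -0.88411), T = H − 5.9·n = (40.001, -12.529). Then cos ∠NKT = KN·KT / (|KN||KT|), giving 15.872°.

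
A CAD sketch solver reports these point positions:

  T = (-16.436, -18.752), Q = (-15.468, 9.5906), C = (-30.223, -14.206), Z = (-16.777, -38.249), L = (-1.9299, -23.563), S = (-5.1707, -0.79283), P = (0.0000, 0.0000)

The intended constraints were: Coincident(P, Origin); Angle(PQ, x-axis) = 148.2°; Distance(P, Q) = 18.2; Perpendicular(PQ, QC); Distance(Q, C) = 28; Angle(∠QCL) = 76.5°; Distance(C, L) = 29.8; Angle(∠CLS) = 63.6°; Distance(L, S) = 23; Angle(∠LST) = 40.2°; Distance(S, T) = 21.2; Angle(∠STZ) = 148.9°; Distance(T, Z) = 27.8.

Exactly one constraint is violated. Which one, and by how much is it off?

Distance(T, Z) = 27.8 — off by 8.30.

P = (0.00, 0.00) ✓; PQ at 148.2° ✓; |PQ| = 18.20 ✓; ∠(PQ, QC) = 90.00° ✓; |QC| = 28.00 ✓; ∠QCL = 76.50° ✓; |CL| = 29.80 ✓; ∠CLS = 63.60° ✓; |LS| = 23.00 ✓; ∠LST = 40.20° ✓; |ST| = 21.20 ✓; ∠STZ = 148.9° ✓; |TZ| = 19.50 ✗.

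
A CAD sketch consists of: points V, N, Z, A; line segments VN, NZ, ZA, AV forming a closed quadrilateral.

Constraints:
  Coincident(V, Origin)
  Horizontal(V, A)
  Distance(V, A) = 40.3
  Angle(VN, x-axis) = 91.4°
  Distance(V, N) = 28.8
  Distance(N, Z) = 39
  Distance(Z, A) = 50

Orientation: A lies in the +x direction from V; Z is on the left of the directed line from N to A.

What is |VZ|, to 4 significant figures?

59.07

Checks: |NZ| = 39.00 ✓; |ZA| = 50.00 ✓.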